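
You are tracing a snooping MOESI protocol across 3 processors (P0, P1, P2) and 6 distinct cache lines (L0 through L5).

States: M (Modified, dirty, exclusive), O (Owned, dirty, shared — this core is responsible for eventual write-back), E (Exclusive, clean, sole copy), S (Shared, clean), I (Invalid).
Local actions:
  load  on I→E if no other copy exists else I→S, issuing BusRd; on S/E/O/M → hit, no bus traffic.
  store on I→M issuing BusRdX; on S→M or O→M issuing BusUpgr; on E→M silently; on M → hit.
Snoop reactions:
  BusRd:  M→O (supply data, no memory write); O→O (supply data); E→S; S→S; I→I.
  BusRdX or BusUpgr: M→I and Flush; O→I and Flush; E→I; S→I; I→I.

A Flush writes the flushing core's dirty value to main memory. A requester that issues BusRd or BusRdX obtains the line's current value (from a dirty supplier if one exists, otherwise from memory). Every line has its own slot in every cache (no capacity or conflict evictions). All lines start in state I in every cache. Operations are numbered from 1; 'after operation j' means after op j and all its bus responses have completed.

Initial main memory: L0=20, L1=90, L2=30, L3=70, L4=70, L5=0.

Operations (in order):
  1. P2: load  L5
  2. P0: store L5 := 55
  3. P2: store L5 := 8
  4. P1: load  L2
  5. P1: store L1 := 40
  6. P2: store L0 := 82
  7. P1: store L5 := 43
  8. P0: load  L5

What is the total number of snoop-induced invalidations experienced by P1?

  op1 P2: load  L5 → I/I/E on L5; bus BusRd; mem=0
  op2 P0: store L5 := 55 → M/I/I on L5; bus BusRdX; mem=0
  op3 P2: store L5 := 8 → I/I/M on L5; bus BusRdX Flush; mem=55
  op4 P1: load  L2 → I/E/I on L2; bus BusRd; mem=30
  op5 P1: store L1 := 40 → I/M/I on L1; bus BusRdX; mem=90
  op6 P2: store L0 := 82 → I/I/M on L0; bus BusRdX; mem=20
  op7 P1: store L5 := 43 → I/M/I on L5; bus BusRdX Flush; mem=8
  op8 P0: load  L5 → S/O/I on L5; bus BusRd; mem=8

invalidations = 0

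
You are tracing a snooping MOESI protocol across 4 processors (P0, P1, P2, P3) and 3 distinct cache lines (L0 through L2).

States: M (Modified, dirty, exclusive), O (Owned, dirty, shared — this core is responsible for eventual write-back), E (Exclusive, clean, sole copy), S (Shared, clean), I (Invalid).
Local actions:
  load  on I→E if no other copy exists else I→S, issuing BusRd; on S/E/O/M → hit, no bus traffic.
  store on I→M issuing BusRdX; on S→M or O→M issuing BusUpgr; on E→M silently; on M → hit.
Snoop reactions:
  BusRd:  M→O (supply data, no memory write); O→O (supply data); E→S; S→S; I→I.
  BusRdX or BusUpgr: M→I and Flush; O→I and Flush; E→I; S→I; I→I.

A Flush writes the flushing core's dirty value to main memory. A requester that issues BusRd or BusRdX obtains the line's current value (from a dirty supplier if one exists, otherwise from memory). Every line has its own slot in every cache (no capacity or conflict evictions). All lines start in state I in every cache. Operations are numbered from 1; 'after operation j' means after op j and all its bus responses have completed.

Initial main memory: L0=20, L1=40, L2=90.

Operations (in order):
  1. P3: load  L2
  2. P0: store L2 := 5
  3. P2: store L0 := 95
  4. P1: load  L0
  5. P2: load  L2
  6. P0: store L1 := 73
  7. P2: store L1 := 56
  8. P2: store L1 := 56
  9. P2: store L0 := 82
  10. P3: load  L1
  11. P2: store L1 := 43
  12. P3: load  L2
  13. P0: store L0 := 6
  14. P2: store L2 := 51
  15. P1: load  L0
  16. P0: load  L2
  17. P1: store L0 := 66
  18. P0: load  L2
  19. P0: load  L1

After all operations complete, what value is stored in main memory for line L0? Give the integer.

step 1: P3: load  L2  ⟶  IIIE  (L2)  txn=BusRd  M[L2]=90
step 2: P0: store L2 := 5  ⟶  MIII  (L2)  txn=BusRdX  M[L2]=90
step 3: P2: store L0 := 95  ⟶  IIMI  (L0)  txn=BusRdX  M[L0]=20
step 4: P1: load  L0  ⟶  ISOI  (L0)  txn=BusRd  M[L0]=20
step 5: P2: load  L2  ⟶  OISI  (L2)  txn=BusRd  M[L2]=90
step 6: P0: store L1 := 73  ⟶  MIII  (L1)  txn=BusRdX  M[L1]=40
step 7: P2: store L1 := 56  ⟶  IIMI  (L1)  txn=BusRdX+Flush  M[L1]=73
step 8: P2: store L1 := 56  ⟶  IIMI  (L1)  txn=∅  M[L1]=73
step 9: P2: store L0 := 82  ⟶  IIMI  (L0)  txn=BusUpgr  M[L0]=20
step 10: P3: load  L1  ⟶  IIOS  (L1)  txn=BusRd  M[L1]=73
step 11: P2: store L1 := 43  ⟶  IIMI  (L1)  txn=BusUpgr  M[L1]=73
step 12: P3: load  L2  ⟶  OISS  (L2)  txn=BusRd  M[L2]=90
step 13: P0: store L0 := 6  ⟶  MIII  (L0)  txn=BusRdX+Flush  M[L0]=82
step 14: P2: store L2 := 51  ⟶  IIMI  (L2)  txn=BusUpgr+Flush  M[L2]=5
step 15: P1: load  L0  ⟶  OSII  (L0)  txn=BusRd  M[L0]=82
step 16: P0: load  L2  ⟶  SIOI  (L2)  txn=BusRd  M[L2]=5
step 17: P1: store L0 := 66  ⟶  IMII  (L0)  txn=BusUpgr+Flush  M[L0]=6
step 18: P0: load  L2  ⟶  SIOI  (L2)  txn=∅  M[L2]=5
step 19: P0: load  L1  ⟶  SIOI  (L1)  txn=BusRd  M[L1]=73

memory[L0] = 6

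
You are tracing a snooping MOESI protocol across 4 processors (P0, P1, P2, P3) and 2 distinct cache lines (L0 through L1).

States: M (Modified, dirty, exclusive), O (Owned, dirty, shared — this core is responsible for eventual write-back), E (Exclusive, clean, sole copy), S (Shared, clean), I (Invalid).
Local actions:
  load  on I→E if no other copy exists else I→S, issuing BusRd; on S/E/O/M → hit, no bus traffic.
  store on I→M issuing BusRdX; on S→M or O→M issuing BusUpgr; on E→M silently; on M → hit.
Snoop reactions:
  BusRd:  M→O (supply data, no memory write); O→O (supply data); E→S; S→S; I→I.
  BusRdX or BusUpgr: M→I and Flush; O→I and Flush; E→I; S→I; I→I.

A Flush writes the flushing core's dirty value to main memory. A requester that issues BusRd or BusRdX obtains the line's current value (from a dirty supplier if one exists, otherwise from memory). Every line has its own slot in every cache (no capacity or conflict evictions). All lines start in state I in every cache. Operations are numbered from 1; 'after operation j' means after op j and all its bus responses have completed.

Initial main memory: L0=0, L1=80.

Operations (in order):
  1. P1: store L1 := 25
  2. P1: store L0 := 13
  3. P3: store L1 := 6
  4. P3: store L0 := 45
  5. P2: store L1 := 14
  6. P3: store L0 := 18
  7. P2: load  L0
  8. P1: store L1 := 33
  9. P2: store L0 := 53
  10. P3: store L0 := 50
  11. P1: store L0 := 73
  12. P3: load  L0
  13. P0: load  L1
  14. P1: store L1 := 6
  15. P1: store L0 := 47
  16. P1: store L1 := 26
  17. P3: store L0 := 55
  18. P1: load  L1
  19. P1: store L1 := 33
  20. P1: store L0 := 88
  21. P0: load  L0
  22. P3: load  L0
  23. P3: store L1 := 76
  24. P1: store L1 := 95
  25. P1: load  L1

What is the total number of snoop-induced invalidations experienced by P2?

invalidations = 2

[1] P1: store L1 := 25 | P0:I, P1:M(25), P2:I, P3:I | bus: BusRdX
[2] P1: store L0 := 13 | P0:I, P1:M(13), P2:I, P3:I | bus: BusRdX
[3] P3: store L1 := 6 | P0:I, P1:I, P2:I, P3:M(6) | bus: BusRdX,Flush
[4] P3: store L0 := 45 | P0:I, P1:I, P2:I, P3:M(45) | bus: BusRdX,Flush
[5] P2: store L1 := 14 | P0:I, P1:I, P2:M(14), P3:I | bus: BusRdX,Flush
[6] P3: store L0 := 18 | P0:I, P1:I, P2:I, P3:M(18) | bus: none
[7] P2: load  L0 | P0:I, P1:I, P2:S(18), P3:O(18) | bus: BusRd
[8] P1: store L1 := 33 | P0:I, P1:M(33), P2:I, P3:I | bus: BusRdX,Flush
[9] P2: store L0 := 53 | P0:I, P1:I, P2:M(53), P3:I | bus: BusUpgr,Flush
[10] P3: store L0 := 50 | P0:I, P1:I, P2:I, P3:M(50) | bus: BusRdX,Flush
[11] P1: store L0 := 73 | P0:I, P1:M(73), P2:I, P3:I | bus: BusRdX,Flush
[12] P3: load  L0 | P0:I, P1:O(73), P2:I, P3:S(73) | bus: BusRd
[13] P0: load  L1 | P0:S(33), P1:O(33), P2:I, P3:I | bus: BusRd
[14] P1: store L1 := 6 | P0:I, P1:M(6), P2:I, P3:I | bus: BusUpgr
[15] P1: store L0 := 47 | P0:I, P1:M(47), P2:I, P3:I | bus: BusUpgr
[16] P1: store L1 := 26 | P0:I, P1:M(26), P2:I, P3:I | bus: none
[17] P3: store L0 := 55 | P0:I, P1:I, P2:I, P3:M(55) | bus: BusRdX,Flush
[18] P1: load  L1 | P0:I, P1:M(26), P2:I, P3:I | bus: none
[19] P1: store L1 := 33 | P0:I, P1:M(33), P2:I, P3:I | bus: none
[20] P1: store L0 := 88 | P0:I, P1:M(88), P2:I, P3:I | bus: BusRdX,Flush
[21] P0: load  L0 | P0:S(88), P1:O(88), P2:I, P3:I | bus: BusRd
[22] P3: load  L0 | P0:S(88), P1:O(88), P2:I, P3:S(88) | bus: BusRd
[23] P3: store L1 := 76 | P0:I, P1:I, P2:I, P3:M(76) | bus: BusRdX,Flush
[24] P1: store L1 := 95 | P0:I, P1:M(95), P2:I, P3:I | bus: BusRdX,Flush
[25] P1: load  L1 | P0:I, P1:M(95), P2:I, P3:I | bus: none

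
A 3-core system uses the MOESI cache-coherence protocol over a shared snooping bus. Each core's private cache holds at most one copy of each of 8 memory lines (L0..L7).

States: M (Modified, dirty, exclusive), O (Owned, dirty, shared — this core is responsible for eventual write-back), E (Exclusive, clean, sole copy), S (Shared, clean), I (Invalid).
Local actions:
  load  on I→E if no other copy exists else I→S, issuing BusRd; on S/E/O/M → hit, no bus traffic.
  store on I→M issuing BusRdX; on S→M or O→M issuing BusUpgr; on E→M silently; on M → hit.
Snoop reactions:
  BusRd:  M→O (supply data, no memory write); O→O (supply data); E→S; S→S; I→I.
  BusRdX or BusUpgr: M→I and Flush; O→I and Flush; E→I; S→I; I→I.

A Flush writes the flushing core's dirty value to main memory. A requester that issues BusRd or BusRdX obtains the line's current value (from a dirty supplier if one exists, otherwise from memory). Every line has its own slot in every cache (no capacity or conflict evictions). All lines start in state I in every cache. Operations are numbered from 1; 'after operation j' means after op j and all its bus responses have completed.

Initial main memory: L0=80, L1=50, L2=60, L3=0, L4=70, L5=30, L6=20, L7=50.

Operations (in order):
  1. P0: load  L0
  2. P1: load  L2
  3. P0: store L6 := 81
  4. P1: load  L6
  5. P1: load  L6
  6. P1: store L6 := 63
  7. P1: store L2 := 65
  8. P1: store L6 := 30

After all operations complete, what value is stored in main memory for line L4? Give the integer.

[1] P0: load  L0 | P0:E(80), P1:I, P2:I | bus: BusRd
[2] P1: load  L2 | P0:I, P1:E(60), P2:I | bus: BusRd
[3] P0: store L6 := 81 | P0:M(81), P1:I, P2:I | bus: BusRdX
[4] P1: load  L6 | P0:O(81), P1:S(81), P2:I | bus: BusRd
[5] P1: load  L6 | P0:O(81), P1:S(81), P2:I | bus: none
[6] P1: store L6 := 63 | P0:I, P1:M(63), P2:I | bus: BusUpgr,Flush
[7] P1: store L2 := 65 | P0:I, P1:M(65), P2:I | bus: none
[8] P1: store L6 := 30 | P0:I, P1:M(30), P2:I | bus: none

memory[L4] = 70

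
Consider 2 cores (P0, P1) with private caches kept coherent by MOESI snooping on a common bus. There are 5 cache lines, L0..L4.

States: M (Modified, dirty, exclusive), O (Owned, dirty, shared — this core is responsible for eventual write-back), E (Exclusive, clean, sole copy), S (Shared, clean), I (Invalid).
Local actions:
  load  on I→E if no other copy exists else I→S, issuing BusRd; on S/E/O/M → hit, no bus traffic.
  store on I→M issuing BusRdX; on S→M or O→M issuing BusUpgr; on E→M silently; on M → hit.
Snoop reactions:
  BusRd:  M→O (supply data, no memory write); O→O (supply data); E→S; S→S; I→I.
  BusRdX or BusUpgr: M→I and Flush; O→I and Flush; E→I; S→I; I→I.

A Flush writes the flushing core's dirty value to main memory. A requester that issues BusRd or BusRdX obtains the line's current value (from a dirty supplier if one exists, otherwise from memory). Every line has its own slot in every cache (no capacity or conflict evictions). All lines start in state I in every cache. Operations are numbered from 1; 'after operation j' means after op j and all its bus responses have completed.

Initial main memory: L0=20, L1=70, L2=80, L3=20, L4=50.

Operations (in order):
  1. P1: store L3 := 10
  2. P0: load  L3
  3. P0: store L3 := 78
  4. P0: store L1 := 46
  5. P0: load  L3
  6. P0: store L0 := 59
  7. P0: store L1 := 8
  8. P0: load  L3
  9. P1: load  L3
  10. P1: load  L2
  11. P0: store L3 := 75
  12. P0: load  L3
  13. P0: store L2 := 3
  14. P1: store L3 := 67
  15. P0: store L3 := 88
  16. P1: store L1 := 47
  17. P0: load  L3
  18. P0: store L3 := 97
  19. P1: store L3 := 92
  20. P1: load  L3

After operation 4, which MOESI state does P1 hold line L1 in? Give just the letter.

1. P1: store L3 := 10  bus=[BusRdX]  L3: P0=I P1=M  mem[L3]=20
2. P0: load  L3  bus=[BusRd]  L3: P0=S P1=O  mem[L3]=20
3. P0: store L3 := 78  bus=[BusUpgr,Flush]  L3: P0=M P1=I  mem[L3]=10
4. P0: store L1 := 46  bus=[BusRdX]  L1: P0=M P1=I  mem[L1]=70
5. P0: load  L3  bus=[-]  L3: P0=M P1=I  mem[L3]=10
6. P0: store L0 := 59  bus=[BusRdX]  L0: P0=M P1=I  mem[L0]=20
7. P0: store L1 := 8  bus=[-]  L1: P0=M P1=I  mem[L1]=70
8. P0: load  L3  bus=[-]  L3: P0=M P1=I  mem[L3]=10
9. P1: load  L3  bus=[BusRd]  L3: P0=O P1=S  mem[L3]=10
10. P1: load  L2  bus=[BusRd]  L2: P0=I P1=E  mem[L2]=80
11. P0: store L3 := 75  bus=[BusUpgr]  L3: P0=M P1=I  mem[L3]=10
12. P0: load  L3  bus=[-]  L3: P0=M P1=I  mem[L3]=10
13. P0: store L2 := 3  bus=[BusRdX]  L2: P0=M P1=I  mem[L2]=80
14. P1: store L3 := 67  bus=[BusRdX,Flush]  L3: P0=I P1=M  mem[L3]=75
15. P0: store L3 := 88  bus=[BusRdX,Flush]  L3: P0=M P1=I  mem[L3]=67
16. P1: store L1 := 47  bus=[BusRdX,Flush]  L1: P0=I P1=M  mem[L1]=8
17. P0: load  L3  bus=[-]  L3: P0=M P1=I  mem[L3]=67
18. P0: store L3 := 97  bus=[-]  L3: P0=M P1=I  mem[L3]=67
19. P1: store L3 := 92  bus=[BusRdX,Flush]  L3: P0=I P1=M  mem[L3]=97
20. P1: load  L3  bus=[-]  L3: P0=I P1=M  mem[L3]=97

state = I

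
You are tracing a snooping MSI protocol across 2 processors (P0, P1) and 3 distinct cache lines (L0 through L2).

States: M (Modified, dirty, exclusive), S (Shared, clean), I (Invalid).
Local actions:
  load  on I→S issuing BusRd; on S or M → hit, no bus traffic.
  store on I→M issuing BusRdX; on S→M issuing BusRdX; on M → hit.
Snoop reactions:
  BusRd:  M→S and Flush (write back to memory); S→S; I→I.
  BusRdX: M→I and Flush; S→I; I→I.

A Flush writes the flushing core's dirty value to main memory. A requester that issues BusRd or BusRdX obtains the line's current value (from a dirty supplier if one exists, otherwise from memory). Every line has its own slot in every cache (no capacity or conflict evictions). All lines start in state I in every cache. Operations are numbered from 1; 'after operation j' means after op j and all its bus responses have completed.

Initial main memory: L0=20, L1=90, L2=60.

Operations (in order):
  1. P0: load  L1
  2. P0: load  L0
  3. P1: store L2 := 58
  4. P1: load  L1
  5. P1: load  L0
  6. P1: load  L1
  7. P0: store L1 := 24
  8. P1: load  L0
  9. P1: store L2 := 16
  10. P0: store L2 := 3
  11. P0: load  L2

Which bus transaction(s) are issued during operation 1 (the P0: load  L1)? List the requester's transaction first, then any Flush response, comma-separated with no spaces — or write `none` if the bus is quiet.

[1] P0: load  L1 | P0:S(90), P1:I | bus: BusRd
[2] P0: load  L0 | P0:S(20), P1:I | bus: BusRd
[3] P1: store L2 := 58 | P0:I, P1:M(58) | bus: BusRdX
[4] P1: load  L1 | P0:S(90), P1:S(90) | bus: BusRd
[5] P1: load  L0 | P0:S(20), P1:S(20) | bus: BusRd
[6] P1: load  L1 | P0:S(90), P1:S(90) | bus: none
[7] P0: store L1 := 24 | P0:M(24), P1:I | bus: BusRdX
[8] P1: load  L0 | P0:S(20), P1:S(20) | bus: none
[9] P1: store L2 := 16 | P0:I, P1:M(16) | bus: none
[10] P0: store L2 := 3 | P0:M(3), P1:I | bus: BusRdX,Flush
[11] P0: load  L2 | P0:M(3), P1:I | bus: none

bus = BusRd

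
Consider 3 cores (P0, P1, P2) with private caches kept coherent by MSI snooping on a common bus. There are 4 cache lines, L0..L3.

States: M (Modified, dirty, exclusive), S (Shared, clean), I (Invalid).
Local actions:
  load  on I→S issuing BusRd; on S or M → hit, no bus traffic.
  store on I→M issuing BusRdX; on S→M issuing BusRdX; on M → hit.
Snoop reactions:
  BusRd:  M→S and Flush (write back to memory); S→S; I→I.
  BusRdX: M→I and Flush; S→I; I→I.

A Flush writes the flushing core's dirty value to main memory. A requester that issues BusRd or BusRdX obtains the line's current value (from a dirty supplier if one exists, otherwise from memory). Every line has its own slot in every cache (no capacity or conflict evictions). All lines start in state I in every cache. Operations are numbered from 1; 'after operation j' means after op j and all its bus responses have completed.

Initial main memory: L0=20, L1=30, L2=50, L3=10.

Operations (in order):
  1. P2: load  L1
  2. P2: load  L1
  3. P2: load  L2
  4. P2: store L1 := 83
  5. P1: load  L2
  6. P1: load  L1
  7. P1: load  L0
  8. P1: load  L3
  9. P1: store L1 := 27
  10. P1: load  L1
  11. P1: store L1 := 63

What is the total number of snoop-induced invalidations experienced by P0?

[1] P2: load  L1 | P0:I, P1:I, P2:S(30) | bus: BusRd
[2] P2: load  L1 | P0:I, P1:I, P2:S(30) | bus: none
[3] P2: load  L2 | P0:I, P1:I, P2:S(50) | bus: BusRd
[4] P2: store L1 := 83 | P0:I, P1:I, P2:M(83) | bus: BusRdX
[5] P1: load  L2 | P0:I, P1:S(50), P2:S(50) | bus: BusRd
[6] P1: load  L1 | P0:I, P1:S(83), P2:S(83) | bus: BusRd,Flush
[7] P1: load  L0 | P0:I, P1:S(20), P2:I | bus: BusRd
[8] P1: load  L3 | P0:I, P1:S(10), P2:I | bus: BusRd
[9] P1: store L1 := 27 | P0:I, P1:M(27), P2:I | bus: BusRdX
[10] P1: load  L1 | P0:I, P1:M(27), P2:I | bus: none
[11] P1: store L1 := 63 | P0:I, P1:M(63), P2:I | bus: none

invalidations = 0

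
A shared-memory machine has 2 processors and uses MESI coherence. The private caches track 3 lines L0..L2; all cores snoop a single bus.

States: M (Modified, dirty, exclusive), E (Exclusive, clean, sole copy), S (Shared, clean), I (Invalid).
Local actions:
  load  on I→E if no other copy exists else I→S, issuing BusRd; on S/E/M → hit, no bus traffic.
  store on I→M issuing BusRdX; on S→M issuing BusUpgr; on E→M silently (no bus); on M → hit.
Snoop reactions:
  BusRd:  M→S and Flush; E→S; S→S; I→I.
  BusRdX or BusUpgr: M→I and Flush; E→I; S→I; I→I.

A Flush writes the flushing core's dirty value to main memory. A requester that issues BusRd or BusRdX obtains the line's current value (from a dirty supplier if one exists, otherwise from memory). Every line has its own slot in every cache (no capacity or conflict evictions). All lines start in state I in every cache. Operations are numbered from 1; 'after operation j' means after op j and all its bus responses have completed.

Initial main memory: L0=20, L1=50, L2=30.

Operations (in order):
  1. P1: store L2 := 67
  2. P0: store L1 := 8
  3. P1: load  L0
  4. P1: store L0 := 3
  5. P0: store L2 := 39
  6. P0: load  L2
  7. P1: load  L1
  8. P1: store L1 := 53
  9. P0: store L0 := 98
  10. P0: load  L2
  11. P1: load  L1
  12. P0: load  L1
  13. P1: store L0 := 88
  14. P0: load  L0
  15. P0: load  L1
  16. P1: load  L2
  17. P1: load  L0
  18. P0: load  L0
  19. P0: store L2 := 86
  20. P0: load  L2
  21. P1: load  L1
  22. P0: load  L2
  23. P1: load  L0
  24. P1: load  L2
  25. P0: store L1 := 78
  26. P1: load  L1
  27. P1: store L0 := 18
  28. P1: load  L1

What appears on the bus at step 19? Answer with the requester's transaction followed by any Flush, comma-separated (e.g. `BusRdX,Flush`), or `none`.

  op1 P1: store L2 := 67 → I/M on L2; bus BusRdX; mem=30
  op2 P0: store L1 := 8 → M/I on L1; bus BusRdX; mem=50
  op3 P1: load  L0 → I/E on L0; bus BusRd; mem=20
  op4 P1: store L0 := 3 → I/M on L0; bus (none); mem=20
  op5 P0: store L2 := 39 → M/I on L2; bus BusRdX Flush; mem=67
  op6 P0: load  L2 → M/I on L2; bus (none); mem=67
  op7 P1: load  L1 → S/S on L1; bus BusRd Flush; mem=8
  op8 P1: store L1 := 53 → I/M on L1; bus BusUpgr; mem=8
  op9 P0: store L0 := 98 → M/I on L0; bus BusRdX Flush; mem=3
  op10 P0: load  L2 → M/I on L2; bus (none); mem=67
  op11 P1: load  L1 → I/M on L1; bus (none); mem=8
  op12 P0: load  L1 → S/S on L1; bus BusRd Flush; mem=53
  op13 P1: store L0 := 88 → I/M on L0; bus BusRdX Flush; mem=98
  op14 P0: load  L0 → S/S on L0; bus BusRd Flush; mem=88
  op15 P0: load  L1 → S/S on L1; bus (none); mem=53
  op16 P1: load  L2 → S/S on L2; bus BusRd Flush; mem=39
  op17 P1: load  L0 → S/S on L0; bus (none); mem=88
  op18 P0: load  L0 → S/S on L0; bus (none); mem=88
  op19 P0: store L2 := 86 → M/I on L2; bus BusUpgr; mem=39
  op20 P0: load  L2 → M/I on L2; bus (none); mem=39
  op21 P1: load  L1 → S/S on L1; bus (none); mem=53
  op22 P0: load  L2 → M/I on L2; bus (none); mem=39
  op23 P1: load  L0 → S/S on L0; bus (none); mem=88
  op24 P1: load  L2 → S/S on L2; bus BusRd Flush; mem=86
  op25 P0: store L1 := 78 → M/I on L1; bus BusUpgr; mem=53
  op26 P1: load  L1 → S/S on L1; bus BusRd Flush; mem=78
  op27 P1: store L0 := 18 → I/M on L0; bus BusUpgr; mem=88
  op28 P1: load  L1 → S/S on L1; bus (none); mem=78

bus = BusUpgr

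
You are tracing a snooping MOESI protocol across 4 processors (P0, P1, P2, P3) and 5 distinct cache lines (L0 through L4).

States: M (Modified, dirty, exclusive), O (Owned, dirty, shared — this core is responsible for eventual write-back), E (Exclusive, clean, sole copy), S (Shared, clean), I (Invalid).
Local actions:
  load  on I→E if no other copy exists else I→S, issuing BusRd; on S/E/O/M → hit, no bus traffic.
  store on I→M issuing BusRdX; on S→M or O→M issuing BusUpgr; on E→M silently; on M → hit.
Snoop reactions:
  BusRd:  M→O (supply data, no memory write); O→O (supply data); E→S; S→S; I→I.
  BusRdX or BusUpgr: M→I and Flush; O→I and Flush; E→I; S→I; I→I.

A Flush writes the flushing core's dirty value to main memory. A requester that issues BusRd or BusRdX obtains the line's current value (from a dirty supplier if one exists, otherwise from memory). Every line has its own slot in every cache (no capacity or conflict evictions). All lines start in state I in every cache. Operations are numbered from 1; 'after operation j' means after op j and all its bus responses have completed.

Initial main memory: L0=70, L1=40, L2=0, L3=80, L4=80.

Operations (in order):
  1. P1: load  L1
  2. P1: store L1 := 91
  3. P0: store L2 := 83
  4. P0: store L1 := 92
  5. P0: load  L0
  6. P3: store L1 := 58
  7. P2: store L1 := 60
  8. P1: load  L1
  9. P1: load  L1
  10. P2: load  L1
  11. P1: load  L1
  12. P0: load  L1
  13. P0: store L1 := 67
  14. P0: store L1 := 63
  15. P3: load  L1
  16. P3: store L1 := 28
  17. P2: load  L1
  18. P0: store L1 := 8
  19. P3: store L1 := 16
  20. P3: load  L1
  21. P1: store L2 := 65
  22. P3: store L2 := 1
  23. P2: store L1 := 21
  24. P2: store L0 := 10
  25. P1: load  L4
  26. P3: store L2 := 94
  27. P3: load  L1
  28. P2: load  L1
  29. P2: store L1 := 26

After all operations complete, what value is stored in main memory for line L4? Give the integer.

  op1 P1: load  L1 → I/E/I/I on L1; bus BusRd; mem=40
  op2 P1: store L1 := 91 → I/M/I/I on L1; bus (none); mem=40
  op3 P0: store L2 := 83 → M/I/I/I on L2; bus BusRdX; mem=0
  op4 P0: store L1 := 92 → M/I/I/I on L1; bus BusRdX Flush; mem=91
  op5 P0: load  L0 → E/I/I/I on L0; bus BusRd; mem=70
  op6 P3: store L1 := 58 → I/I/I/M on L1; bus BusRdX Flush; mem=92
  op7 P2: store L1 := 60 → I/I/M/I on L1; bus BusRdX Flush; mem=58
  op8 P1: load  L1 → I/S/O/I on L1; bus BusRd; mem=58
  op9 P1: load  L1 → I/S/O/I on L1; bus (none); mem=58
  op10 P2: load  L1 → I/S/O/I on L1; bus (none); mem=58
  op11 P1: load  L1 → I/S/O/I on L1; bus (none); mem=58
  op12 P0: load  L1 → S/S/O/I on L1; bus BusRd; mem=58
  op13 P0: store L1 := 67 → M/I/I/I on L1; bus BusUpgr Flush; mem=60
  op14 P0: store L1 := 63 → M/I/I/I on L1; bus (none); mem=60
  op15 P3: load  L1 → O/I/I/S on L1; bus BusRd; mem=60
  op16 P3: store L1 := 28 → I/I/I/M on L1; bus BusUpgr Flush; mem=63
  op17 P2: load  L1 → I/I/S/O on L1; bus BusRd; mem=63
  op18 P0: store L1 := 8 → M/I/I/I on L1; bus BusRdX Flush; mem=28
  op19 P3: store L1 := 16 → I/I/I/M on L1; bus BusRdX Flush; mem=8
  op20 P3: load  L1 → I/I/I/M on L1; bus (none); mem=8
  op21 P1: store L2 := 65 → I/M/I/I on L2; bus BusRdX Flush; mem=83
  op22 P3: store L2 := 1 → I/I/I/M on L2; bus BusRdX Flush; mem=65
  op23 P2: store L1 := 21 → I/I/M/I on L1; bus BusRdX Flush; mem=16
  op24 P2: store L0 := 10 → I/I/M/I on L0; bus BusRdX; mem=70
  op25 P1: load  L4 → I/E/I/I on L4; bus BusRd; mem=80
  op26 P3: store L2 := 94 → I/I/I/M on L2; bus (none); mem=65
  op27 P3: load  L1 → I/I/O/S on L1; bus BusRd; mem=16
  op28 P2: load  L1 → I/I/O/S on L1; bus (none); mem=16
  op29 P2: store L1 := 26 → I/I/M/I on L1; bus BusUpgr; mem=16

memory[L4] = 80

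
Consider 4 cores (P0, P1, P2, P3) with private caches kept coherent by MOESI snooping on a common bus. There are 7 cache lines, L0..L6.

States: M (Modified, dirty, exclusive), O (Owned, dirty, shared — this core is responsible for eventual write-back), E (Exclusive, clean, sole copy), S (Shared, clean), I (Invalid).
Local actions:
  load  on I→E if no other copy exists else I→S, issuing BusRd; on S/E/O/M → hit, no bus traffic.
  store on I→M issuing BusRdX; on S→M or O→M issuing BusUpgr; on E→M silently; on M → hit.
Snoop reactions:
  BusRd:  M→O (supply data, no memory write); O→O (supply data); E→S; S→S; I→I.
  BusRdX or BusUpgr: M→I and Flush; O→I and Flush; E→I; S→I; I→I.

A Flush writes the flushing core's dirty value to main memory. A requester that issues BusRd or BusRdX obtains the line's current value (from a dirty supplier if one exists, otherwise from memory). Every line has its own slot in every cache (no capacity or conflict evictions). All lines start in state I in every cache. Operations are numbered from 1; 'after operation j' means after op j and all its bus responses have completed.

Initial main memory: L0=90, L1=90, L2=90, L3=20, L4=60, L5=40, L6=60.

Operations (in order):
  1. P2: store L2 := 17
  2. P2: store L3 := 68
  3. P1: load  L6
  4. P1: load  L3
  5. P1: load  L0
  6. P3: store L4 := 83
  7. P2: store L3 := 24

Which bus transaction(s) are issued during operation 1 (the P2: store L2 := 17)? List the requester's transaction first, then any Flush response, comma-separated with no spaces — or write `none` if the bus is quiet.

bus = BusRdX

[1] P2: store L2 := 17 | P0:I, P1:I, P2:M(17), P3:I | bus: BusRdX
[2] P2: store L3 := 68 | P0:I, P1:I, P2:M(68), P3:I | bus: BusRdX
[3] P1: load  L6 | P0:I, P1:E(60), P2:I, P3:I | bus: BusRd
[4] P1: load  L3 | P0:I, P1:S(68), P2:O(68), P3:I | bus: BusRd
[5] P1: load  L0 | P0:I, P1:E(90), P2:I, P3:I | bus: BusRd
[6] P3: store L4 := 83 | P0:I, P1:I, P2:I, P3:M(83) | bus: BusRdX
[7] P2: store L3 := 24 | P0:I, P1:I, P2:M(24), P3:I | bus: BusUpgr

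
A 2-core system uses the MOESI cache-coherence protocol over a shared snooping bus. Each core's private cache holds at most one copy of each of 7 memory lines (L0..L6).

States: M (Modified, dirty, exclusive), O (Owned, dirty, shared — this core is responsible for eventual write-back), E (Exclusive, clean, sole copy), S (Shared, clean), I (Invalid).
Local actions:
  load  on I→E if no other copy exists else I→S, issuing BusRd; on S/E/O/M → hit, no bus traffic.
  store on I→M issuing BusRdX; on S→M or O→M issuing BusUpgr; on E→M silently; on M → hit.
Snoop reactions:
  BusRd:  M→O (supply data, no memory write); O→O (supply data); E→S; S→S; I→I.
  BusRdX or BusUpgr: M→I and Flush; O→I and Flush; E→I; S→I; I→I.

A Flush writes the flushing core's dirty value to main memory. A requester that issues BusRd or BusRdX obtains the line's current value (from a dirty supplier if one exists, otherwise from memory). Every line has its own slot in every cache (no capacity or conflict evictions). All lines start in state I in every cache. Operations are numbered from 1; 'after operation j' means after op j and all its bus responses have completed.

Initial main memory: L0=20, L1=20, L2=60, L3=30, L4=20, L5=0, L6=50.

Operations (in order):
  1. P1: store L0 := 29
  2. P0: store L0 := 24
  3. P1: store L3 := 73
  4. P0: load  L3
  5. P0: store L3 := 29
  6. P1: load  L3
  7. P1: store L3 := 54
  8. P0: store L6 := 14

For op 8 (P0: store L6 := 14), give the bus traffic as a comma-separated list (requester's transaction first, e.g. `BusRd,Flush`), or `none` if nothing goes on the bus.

step 1: P1: store L0 := 29  ⟶  IM  (L0)  txn=BusRdX  M[L0]=20
step 2: P0: store L0 := 24  ⟶  MI  (L0)  txn=BusRdX+Flush  M[L0]=29
step 3: P1: store L3 := 73  ⟶  IM  (L3)  txn=BusRdX  M[L3]=30
step 4: P0: load  L3  ⟶  SO  (L3)  txn=BusRd  M[L3]=30
step 5: P0: store L3 := 29  ⟶  MI  (L3)  txn=BusUpgr+Flush  M[L3]=73
step 6: P1: load  L3  ⟶  OS  (L3)  txn=BusRd  M[L3]=73
step 7: P1: store L3 := 54  ⟶  IM  (L3)  txn=BusUpgr+Flush  M[L3]=29
step 8: P0: store L6 := 14  ⟶  MI  (L6)  txn=BusRdX  M[L6]=50

bus = BusRdX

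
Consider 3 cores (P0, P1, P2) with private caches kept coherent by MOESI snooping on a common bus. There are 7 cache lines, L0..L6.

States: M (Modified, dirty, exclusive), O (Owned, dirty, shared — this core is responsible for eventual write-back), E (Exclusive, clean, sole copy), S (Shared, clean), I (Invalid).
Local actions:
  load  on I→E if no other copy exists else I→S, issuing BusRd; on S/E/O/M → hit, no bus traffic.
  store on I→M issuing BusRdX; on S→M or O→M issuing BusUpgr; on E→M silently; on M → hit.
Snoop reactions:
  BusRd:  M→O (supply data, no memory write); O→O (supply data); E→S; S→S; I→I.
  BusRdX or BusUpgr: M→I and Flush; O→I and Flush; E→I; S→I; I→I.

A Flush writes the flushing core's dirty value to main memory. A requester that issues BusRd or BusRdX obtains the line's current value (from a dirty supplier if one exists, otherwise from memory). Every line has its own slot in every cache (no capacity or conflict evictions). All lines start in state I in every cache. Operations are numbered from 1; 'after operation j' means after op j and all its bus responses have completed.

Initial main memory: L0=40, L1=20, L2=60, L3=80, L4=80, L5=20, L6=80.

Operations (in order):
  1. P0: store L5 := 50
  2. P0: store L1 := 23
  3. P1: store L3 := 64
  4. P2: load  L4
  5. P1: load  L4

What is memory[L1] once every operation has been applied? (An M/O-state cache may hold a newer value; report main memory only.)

memory[L1] = 20

  op1 P0: store L5 := 50 → M/I/I on L5; bus BusRdX; mem=20
  op2 P0: store L1 := 23 → M/I/I on L1; bus BusRdX; mem=20
  op3 P1: store L3 := 64 → I/M/I on L3; bus BusRdX; mem=80
  op4 P2: load  L4 → I/I/E on L4; bus BusRd; mem=80
  op5 P1: load  L4 → I/S/S on L4; bus BusRd; mem=80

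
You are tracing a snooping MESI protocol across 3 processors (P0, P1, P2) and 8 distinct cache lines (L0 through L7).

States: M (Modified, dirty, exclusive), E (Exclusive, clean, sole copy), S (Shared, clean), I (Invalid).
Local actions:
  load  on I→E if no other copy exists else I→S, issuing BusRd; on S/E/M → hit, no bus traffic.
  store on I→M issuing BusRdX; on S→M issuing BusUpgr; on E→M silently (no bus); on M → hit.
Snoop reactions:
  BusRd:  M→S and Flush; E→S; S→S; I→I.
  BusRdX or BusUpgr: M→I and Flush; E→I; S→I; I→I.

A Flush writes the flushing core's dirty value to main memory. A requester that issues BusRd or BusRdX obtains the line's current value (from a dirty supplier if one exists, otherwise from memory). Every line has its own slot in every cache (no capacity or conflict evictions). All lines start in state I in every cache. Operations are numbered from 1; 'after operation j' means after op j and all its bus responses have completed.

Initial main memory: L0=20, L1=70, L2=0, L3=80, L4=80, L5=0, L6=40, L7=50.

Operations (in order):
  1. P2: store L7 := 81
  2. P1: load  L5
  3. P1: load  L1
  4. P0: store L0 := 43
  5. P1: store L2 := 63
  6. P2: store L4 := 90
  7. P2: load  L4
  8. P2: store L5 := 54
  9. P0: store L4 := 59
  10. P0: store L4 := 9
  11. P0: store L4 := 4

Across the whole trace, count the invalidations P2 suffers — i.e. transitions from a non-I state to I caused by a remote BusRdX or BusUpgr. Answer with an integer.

invalidations = 1

step 1: P2: store L7 := 81  ⟶  IIM  (L7)  txn=BusRdX  M[L7]=50
step 2: P1: load  L5  ⟶  IEI  (L5)  txn=BusRd  M[L5]=0
step 3: P1: load  L1  ⟶  IEI  (L1)  txn=BusRd  M[L1]=70
step 4: P0: store L0 := 43  ⟶  MII  (L0)  txn=BusRdX  M[L0]=20
step 5: P1: store L2 := 63  ⟶  IMI  (L2)  txn=BusRdX  M[L2]=0
step 6: P2: store L4 := 90  ⟶  IIM  (L4)  txn=BusRdX  M[L4]=80
step 7: P2: load  L4  ⟶  IIM  (L4)  txn=∅  M[L4]=80
step 8: P2: store L5 := 54  ⟶  IIM  (L5)  txn=BusRdX  M[L5]=0
step 9: P0: store L4 := 59  ⟶  MII  (L4)  txn=BusRdX+Flush  M[L4]=90
step 10: P0: store L4 := 9  ⟶  MII  (L4)  txn=∅  M[L4]=90
step 11: P0: store L4 := 4  ⟶  MII  (L4)  txn=∅  M[L4]=90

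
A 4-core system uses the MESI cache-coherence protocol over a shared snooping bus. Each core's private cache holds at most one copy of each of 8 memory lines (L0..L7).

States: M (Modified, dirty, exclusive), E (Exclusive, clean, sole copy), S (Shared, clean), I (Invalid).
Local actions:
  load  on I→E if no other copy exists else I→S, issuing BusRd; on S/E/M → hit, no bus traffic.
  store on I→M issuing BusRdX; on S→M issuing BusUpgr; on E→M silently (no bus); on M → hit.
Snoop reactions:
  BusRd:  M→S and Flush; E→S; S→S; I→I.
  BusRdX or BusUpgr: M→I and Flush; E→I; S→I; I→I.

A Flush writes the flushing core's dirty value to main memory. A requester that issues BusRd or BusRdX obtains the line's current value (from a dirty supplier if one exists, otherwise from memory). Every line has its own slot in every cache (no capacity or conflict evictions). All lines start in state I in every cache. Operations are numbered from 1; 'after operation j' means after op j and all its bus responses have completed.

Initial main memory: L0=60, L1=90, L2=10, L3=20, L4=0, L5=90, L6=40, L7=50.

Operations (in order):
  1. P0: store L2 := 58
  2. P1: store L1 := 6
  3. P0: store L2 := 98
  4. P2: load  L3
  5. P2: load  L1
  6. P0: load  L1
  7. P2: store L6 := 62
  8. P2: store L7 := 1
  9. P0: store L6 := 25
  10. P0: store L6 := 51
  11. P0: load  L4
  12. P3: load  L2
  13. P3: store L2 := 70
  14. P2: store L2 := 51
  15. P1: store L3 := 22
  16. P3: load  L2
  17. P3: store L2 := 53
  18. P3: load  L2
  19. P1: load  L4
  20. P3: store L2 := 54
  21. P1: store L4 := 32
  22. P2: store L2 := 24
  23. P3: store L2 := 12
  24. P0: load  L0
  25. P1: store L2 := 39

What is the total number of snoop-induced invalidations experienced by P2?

invalidations = 4

1. P0: store L2 := 58  bus=[BusRdX]  L2: P0=M P1=I P2=I P3=I  mem[L2]=10
2. P1: store L1 := 6  bus=[BusRdX]  L1: P0=I P1=M P2=I P3=I  mem[L1]=90
3. P0: store L2 := 98  bus=[-]  L2: P0=M P1=I P2=I P3=I  mem[L2]=10
4. P2: load  L3  bus=[BusRd]  L3: P0=I P1=I P2=E P3=I  mem[L3]=20
5. P2: load  L1  bus=[BusRd,Flush]  L1: P0=I P1=S P2=S P3=I  mem[L1]=6
6. P0: load  L1  bus=[BusRd]  L1: P0=S P1=S P2=S P3=I  mem[L1]=6
7. P2: store L6 := 62  bus=[BusRdX]  L6: P0=I P1=I P2=M P3=I  mem[L6]=40
8. P2: store L7 := 1  bus=[BusRdX]  L7: P0=I P1=I P2=M P3=I  mem[L7]=50
9. P0: store L6 := 25  bus=[BusRdX,Flush]  L6: P0=M P1=I P2=I P3=I  mem[L6]=62
10. P0: store L6 := 51  bus=[-]  L6: P0=M P1=I P2=I P3=I  mem[L6]=62
11. P0: load  L4  bus=[BusRd]  L4: P0=E P1=I P2=I P3=I  mem[L4]=0
12. P3: load  L2  bus=[BusRd,Flush]  L2: P0=S P1=I P2=I P3=S  mem[L2]=98
13. P3: store L2 := 70  bus=[BusUpgr]  L2: P0=I P1=I P2=I P3=M  mem[L2]=98
14. P2: store L2 := 51  bus=[BusRdX,Flush]  L2: P0=I P1=I P2=M P3=I  mem[L2]=70
15. P1: store L3 := 22  bus=[BusRdX]  L3: P0=I P1=M P2=I P3=I  mem[L3]=20
16. P3: load  L2  bus=[BusRd,Flush]  L2: P0=I P1=I P2=S P3=S  mem[L2]=51
17. P3: store L2 := 53  bus=[BusUpgr]  L2: P0=I P1=I P2=I P3=M  mem[L2]=51
18. P3: load  L2  bus=[-]  L2: P0=I P1=I P2=I P3=M  mem[L2]=51
19. P1: load  L4  bus=[BusRd]  L4: P0=S P1=S P2=I P3=I  mem[L4]=0
20. P3: store L2 := 54  bus=[-]  L2: P0=I P1=I P2=I P3=M  mem[L2]=51
21. P1: store L4 := 32  bus=[BusUpgr]  L4: P0=I P1=M P2=I P3=I  mem[L4]=0
22. P2: store L2 := 24  bus=[BusRdX,Flush]  L2: P0=I P1=I P2=M P3=I  mem[L2]=54
23. P3: store L2 := 12  bus=[BusRdX,Flush]  L2: P0=I P1=I P2=I P3=M  mem[L2]=24
24. P0: load  L0  bus=[BusRd]  L0: P0=E P1=I P2=I P3=I  mem[L0]=60
25. P1: store L2 := 39  bus=[BusRdX,Flush]  L2: P0=I P1=M P2=I P3=I  mem[L2]=12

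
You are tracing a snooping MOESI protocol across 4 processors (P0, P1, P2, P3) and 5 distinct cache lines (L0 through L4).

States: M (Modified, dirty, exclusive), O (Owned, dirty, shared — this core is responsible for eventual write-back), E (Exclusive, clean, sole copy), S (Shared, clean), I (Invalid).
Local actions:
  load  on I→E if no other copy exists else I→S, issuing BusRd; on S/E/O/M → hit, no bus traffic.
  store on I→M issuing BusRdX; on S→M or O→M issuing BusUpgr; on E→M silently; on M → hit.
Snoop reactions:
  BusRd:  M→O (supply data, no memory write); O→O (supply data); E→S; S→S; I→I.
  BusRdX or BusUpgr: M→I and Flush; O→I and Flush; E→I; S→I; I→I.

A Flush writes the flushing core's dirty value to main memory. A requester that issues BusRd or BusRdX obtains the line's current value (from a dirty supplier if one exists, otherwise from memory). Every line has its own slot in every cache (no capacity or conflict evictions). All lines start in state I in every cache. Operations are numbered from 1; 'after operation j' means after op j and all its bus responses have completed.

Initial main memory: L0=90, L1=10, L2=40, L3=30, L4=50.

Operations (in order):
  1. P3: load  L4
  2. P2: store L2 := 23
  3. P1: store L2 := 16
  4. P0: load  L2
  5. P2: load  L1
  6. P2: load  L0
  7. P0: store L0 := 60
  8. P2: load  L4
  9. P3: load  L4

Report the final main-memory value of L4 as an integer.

memory[L4] = 50

  op1 P3: load  L4 → I/I/I/E on L4; bus BusRd; mem=50
  op2 P2: store L2 := 23 → I/I/M/I on L2; bus BusRdX; mem=40
  op3 P1: store L2 := 16 → I/M/I/I on L2; bus BusRdX Flush; mem=23
  op4 P0: load  L2 → S/O/I/I on L2; bus BusRd; mem=23
  op5 P2: load  L1 → I/I/E/I on L1; bus BusRd; mem=10
  op6 P2: load  L0 → I/I/E/I on L0; bus BusRd; mem=90
  op7 P0: store L0 := 60 → M/I/I/I on L0; bus BusRdX; mem=90
  op8 P2: load  L4 → I/I/S/S on L4; bus BusRd; mem=50
  op9 P3: load  L4 → I/I/S/S on L4; bus (none); mem=50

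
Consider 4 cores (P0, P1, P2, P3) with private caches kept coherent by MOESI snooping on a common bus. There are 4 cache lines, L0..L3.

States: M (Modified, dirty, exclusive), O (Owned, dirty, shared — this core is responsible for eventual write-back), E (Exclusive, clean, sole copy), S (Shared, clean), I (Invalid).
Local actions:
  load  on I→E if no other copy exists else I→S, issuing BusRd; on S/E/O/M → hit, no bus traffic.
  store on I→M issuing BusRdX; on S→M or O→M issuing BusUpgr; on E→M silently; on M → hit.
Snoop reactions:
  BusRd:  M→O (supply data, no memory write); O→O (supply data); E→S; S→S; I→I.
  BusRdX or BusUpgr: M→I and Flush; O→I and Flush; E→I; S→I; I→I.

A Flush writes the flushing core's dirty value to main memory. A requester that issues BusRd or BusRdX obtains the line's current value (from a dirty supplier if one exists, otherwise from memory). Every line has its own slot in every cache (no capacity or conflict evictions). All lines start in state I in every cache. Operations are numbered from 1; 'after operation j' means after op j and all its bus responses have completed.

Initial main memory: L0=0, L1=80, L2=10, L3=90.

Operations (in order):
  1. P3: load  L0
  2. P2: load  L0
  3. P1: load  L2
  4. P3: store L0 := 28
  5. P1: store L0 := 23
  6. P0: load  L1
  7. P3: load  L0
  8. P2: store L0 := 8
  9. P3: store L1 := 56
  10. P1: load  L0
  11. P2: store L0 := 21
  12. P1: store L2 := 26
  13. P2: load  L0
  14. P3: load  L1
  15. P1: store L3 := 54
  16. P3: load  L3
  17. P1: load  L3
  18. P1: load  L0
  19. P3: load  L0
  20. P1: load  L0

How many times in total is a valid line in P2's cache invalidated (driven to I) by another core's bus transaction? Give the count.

invalidations = 1

1. P3: load  L0  bus=[BusRd]  L0: P0=I P1=I P2=I P3=E  mem[L0]=0
2. P2: load  L0  bus=[BusRd]  L0: P0=I P1=I P2=S P3=S  mem[L0]=0
3. P1: load  L2  bus=[BusRd]  L2: P0=I P1=E P2=I P3=I  mem[L2]=10
4. P3: store L0 := 28  bus=[BusUpgr]  L0: P0=I P1=I P2=I P3=M  mem[L0]=0
5. P1: store L0 := 23  bus=[BusRdX,Flush]  L0: P0=I P1=M P2=I P3=I  mem[L0]=28
6. P0: load  L1  bus=[BusRd]  L1: P0=E P1=I P2=I P3=I  mem[L1]=80
7. P3: load  L0  bus=[BusRd]  L0: P0=I P1=O P2=I P3=S  mem[L0]=28
8. P2: store L0 := 8  bus=[BusRdX,Flush]  L0: P0=I P1=I P2=M P3=I  mem[L0]=23
9. P3: store L1 := 56  bus=[BusRdX]  L1: P0=I P1=I P2=I P3=M  mem[L1]=80
10. P1: load  L0  bus=[BusRd]  L0: P0=I P1=S P2=O P3=I  mem[L0]=23
11. P2: store L0 := 21  bus=[BusUpgr]  L0: P0=I P1=I P2=M P3=I  mem[L0]=23
12. P1: store L2 := 26  bus=[-]  L2: P0=I P1=M P2=I P3=I  mem[L2]=10
13. P2: load  L0  bus=[-]  L0: P0=I P1=I P2=M P3=I  mem[L0]=23
14. P3: load  L1  bus=[-]  L1: P0=I P1=I P2=I P3=M  mem[L1]=80
15. P1: store L3 := 54  bus=[BusRdX]  L3: P0=I P1=M P2=I P3=I  mem[L3]=90
16. P3: load  L3  bus=[BusRd]  L3: P0=I P1=O P2=I P3=S  mem[L3]=90
17. P1: load  L3  bus=[-]  L3: P0=I P1=O P2=I P3=S  mem[L3]=90
18. P1: load  L0  bus=[BusRd]  L0: P0=I P1=S P2=O P3=I  mem[L0]=23
19. P3: load  L0  bus=[BusRd]  L0: P0=I P1=S P2=O P3=S  mem[L0]=23
20. P1: load  L0  bus=[-]  L0: P0=I P1=S P2=O P3=S  mem[L0]=23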